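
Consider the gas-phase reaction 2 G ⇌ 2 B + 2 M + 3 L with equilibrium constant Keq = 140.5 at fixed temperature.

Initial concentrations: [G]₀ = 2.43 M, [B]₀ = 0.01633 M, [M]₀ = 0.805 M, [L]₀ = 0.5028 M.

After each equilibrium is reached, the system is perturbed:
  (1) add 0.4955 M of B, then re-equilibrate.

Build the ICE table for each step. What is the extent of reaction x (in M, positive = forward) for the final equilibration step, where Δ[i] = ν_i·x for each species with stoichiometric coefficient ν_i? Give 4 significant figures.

x = -0.05389 M

Q₀ = 3.7200e-06 vs Keq = 140.5 ⇒ Q<K, forward
Step 1:
                    G           B           M           L
  init           2.43     0.01633       0.805      0.5028
  Δ            -1.376       1.376       1.376       2.064
  eq            1.054       1.392       2.181       2.567
  solve Keq expr → x = 0.6881; check Q = 140.5
Then add 0.4955 M of B.
Step 2:
                    G           B           M           L
  init          1.054       1.888       2.181       2.567
  Δ            0.1078     -0.1078     -0.1078     -0.1617
  eq            1.162        1.78       2.073       2.405
  solve Keq expr → x = -0.05389; check Q = 140.5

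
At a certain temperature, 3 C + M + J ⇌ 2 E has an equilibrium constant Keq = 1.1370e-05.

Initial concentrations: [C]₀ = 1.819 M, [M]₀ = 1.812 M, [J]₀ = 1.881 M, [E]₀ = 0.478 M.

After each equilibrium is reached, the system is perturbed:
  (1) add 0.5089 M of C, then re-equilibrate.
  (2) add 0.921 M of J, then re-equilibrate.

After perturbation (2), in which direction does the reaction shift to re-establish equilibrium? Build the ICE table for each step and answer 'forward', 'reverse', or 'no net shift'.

Q₀ = 0.01114 vs Keq = 1.1370e-05 ⇒ Q>K, reverse
Step 1:
                   C          M          J          E
  Initial      1.819      1.812      1.881      0.478
  Change      0.6757     0.2252     0.2252    -0.4505
  Equil        2.495      2.037      2.106    0.02752
  solve Keq expr → x = -0.2252; check Q = 1.1370e-05
Then add 0.5089 M of C.
Step 2:
                   C          M          J          E
  Initial      3.004      2.037      2.106    0.02752
  Change     -0.0128  -0.004265  -0.004265   0.008531
  Equil        2.991      2.033      2.102    0.03605
  solve Keq expr → x = 0.004265; check Q = 1.1370e-05
Then add 0.921 M of J.
Step 3:
                   C          M          J          E
  Initial      2.991      2.033      3.023    0.03605
  Change    -0.01035  -0.003449  -0.003449   0.006898
  Equil         2.98       2.03       3.02    0.04295
  solve Keq expr → x = 0.003449; check Q = 1.1370e-05

Direction: forward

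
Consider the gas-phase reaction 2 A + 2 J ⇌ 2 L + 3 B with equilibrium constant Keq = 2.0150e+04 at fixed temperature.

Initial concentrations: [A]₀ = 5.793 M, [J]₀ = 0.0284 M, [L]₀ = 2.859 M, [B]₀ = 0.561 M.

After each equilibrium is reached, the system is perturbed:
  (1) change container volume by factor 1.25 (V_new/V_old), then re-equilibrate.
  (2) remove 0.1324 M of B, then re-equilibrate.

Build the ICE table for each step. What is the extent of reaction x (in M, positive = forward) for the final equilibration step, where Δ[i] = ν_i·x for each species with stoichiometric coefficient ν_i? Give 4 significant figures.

x = 2.2413e-04 M

Q₀ = 53.32 vs Keq = 2.0150e+04 ⇒ Q<K, forward
Step 1:
                   A          J          L          B
  I            5.793     0.0284      2.859      0.561
  C         -0.02676   -0.02676    0.02676    0.04014
  E            5.766   0.001643      2.886     0.6011
  solve Keq expr → x = 0.01338; check Q = 2.0150e+04
Then change container volume by factor 1.25 (V_new/V_old).
Step 2:
                   A          J          L          B
  I            4.613   0.001315      2.309     0.4809
  C       -1.3792e-04 -1.3792e-04 1.3792e-04 2.0687e-04
  E            4.613   0.001177      2.309     0.4811
  solve Keq expr → x = 6.8958e-05; check Q = 2.0150e+04
Then remove 0.1324 M of B.
Step 3:
                   A          J          L          B
  I            4.613   0.001177      2.309     0.3487
  C       -4.4826e-04 -4.4826e-04 4.4826e-04 6.7239e-04
  E            4.612 7.2838e-04      2.309     0.3494
  solve Keq expr → x = 2.2413e-04; check Q = 2.0150e+04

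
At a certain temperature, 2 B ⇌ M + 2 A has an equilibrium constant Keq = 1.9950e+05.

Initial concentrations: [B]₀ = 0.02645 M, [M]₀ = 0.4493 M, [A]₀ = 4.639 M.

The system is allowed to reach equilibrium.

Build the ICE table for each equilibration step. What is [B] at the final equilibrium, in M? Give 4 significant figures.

Q₀ = 1.3821e+04 vs Keq = 1.9950e+05 ⇒ Q<K, forward
Step 1:
                    B           M           A
  I           0.02645      0.4493       4.639
  C          -0.01938    0.009692     0.01938
  E          0.007066       0.459       4.658
  solve Keq expr → x = 0.009692; check Q = 1.9950e+05

[B]_eq = 0.007066 M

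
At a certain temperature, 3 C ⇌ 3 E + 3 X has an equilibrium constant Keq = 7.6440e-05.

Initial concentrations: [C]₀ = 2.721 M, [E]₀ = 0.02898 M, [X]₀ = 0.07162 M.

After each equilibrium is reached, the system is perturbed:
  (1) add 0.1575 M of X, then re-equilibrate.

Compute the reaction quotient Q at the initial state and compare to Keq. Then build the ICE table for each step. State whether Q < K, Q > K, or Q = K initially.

Q₀ = 4.4383e-10; Q < K (proceeds forward)

Q₀ = 4.4383e-10 vs Keq = 7.6440e-05 ⇒ Q<K, forward
Step 1:
                   C          E          X
  I            2.721    0.02898    0.07162
  C          -0.2727     0.2727     0.2727
  E            2.448     0.3017     0.3444
  solve Keq expr → x = 0.09091; check Q = 7.6440e-05
Then add 0.1575 M of X.
Step 2:
                   C          E          X
  I            2.448     0.3017     0.5019
  C           0.0605    -0.0605    -0.0605
  E            2.509     0.2412     0.4414
  solve Keq expr → x = -0.02017; check Q = 7.6440e-05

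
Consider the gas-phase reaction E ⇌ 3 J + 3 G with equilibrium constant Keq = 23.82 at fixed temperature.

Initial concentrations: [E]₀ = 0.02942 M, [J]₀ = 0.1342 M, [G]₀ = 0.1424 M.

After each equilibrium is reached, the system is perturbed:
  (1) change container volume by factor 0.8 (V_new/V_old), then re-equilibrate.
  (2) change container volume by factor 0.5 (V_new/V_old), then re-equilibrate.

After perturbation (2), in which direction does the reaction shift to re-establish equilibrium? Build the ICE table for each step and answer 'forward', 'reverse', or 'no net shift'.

Direction: reverse

Q₀ = 2.3722e-04 vs Keq = 23.82 ⇒ Q<K, forward
Step 1:
                  E         J         G
  Initial   0.02942    0.1342    0.1424
  Change   -0.02941   0.08824   0.08824
  Equil   5.6694e-06    0.2224    0.2306
  solve Keq expr → x = 0.02941; check Q = 23.82
Then change container volume by factor 0.8 (V_new/V_old).
Step 2:
                  E         J         G
  Initial 7.0867e-06    0.2781    0.2883
  Change  1.4520e-05 -4.3561e-05 -4.3561e-05
  Equil   2.1607e-05     0.278    0.2883
  solve Keq expr → x = -1.4520e-05; check Q = 23.82
Then change container volume by factor 0.5 (V_new/V_old).
Step 3:
                  E         J         G
  Initial 4.3214e-05     0.556    0.5765
  Change   0.001284 -0.003852 -0.003852
  Equil    0.001327    0.5522    0.5727
  solve Keq expr → x = -0.001284; check Q = 23.82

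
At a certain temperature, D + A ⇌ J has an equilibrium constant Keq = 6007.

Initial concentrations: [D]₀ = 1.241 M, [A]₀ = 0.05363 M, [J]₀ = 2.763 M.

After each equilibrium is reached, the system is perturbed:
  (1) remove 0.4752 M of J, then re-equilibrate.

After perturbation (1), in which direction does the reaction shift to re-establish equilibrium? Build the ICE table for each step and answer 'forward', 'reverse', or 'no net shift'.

Q₀ = 41.51 vs Keq = 6007 ⇒ Q<K, forward
Step 1:
                    D           A           J
  init          1.241     0.05363       2.763
  Δ          -0.05324    -0.05324     0.05324
  eq            1.188  3.9471e-04       2.816
  solve Keq expr → x = 0.05324; check Q = 6007
Then remove 0.4752 M of J.
Step 2:
                    D           A           J
  init          1.188  3.9471e-04       2.341
  Δ       -6.6574e-05 -6.6574e-05  6.6574e-05
  eq            1.188  3.2814e-04       2.341
  solve Keq expr → x = 6.6574e-05; check Q = 6007

Direction: forward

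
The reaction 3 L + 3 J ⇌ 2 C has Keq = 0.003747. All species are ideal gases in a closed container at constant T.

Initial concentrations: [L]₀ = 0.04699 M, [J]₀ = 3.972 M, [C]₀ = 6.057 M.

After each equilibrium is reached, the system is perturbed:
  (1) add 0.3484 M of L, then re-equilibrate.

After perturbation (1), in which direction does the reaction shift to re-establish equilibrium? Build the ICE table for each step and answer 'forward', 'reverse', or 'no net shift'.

Direction: forward

Q₀ = 5642 vs Keq = 0.003747 ⇒ Q>K, reverse
Step 1:
                    L           J           C
  Initial     0.04699       3.972       6.057
  Change        2.572       2.572      -1.715
  Equil         2.619       6.544       4.342
  solve Keq expr → x = -0.8573; check Q = 0.003747
Then add 0.3484 M of L.
Step 2:
                    L           J           C
  Initial       2.967       6.544       4.342
  Change      -0.2063     -0.2063      0.1376
  Equil         2.761       6.337        4.48
  solve Keq expr → x = 0.06878; check Q = 0.003747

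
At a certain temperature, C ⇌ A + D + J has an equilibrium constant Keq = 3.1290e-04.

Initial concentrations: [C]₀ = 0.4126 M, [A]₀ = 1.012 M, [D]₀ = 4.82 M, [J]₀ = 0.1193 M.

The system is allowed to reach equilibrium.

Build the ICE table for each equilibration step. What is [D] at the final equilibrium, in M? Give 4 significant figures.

[D]_eq = 4.701 M

Q₀ = 1.41 vs Keq = 3.1290e-04 ⇒ Q>K, reverse
Step 1:
                    C           A           D           J
  init         0.4126       1.012        4.82      0.1193
  Δ            0.1193     -0.1193     -0.1193     -0.1193
  eq           0.5319      0.8927       4.701  3.9656e-05
  solve Keq expr → x = -0.1193; check Q = 3.1290e-04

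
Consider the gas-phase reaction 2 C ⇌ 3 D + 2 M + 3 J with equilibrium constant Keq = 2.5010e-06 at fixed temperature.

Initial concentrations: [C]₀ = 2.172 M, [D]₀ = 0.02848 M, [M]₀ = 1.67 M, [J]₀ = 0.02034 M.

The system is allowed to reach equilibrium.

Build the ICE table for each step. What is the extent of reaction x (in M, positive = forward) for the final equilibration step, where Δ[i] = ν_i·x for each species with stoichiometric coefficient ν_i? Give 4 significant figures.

x = 0.0333 M

Q₀ = 1.1492e-10 vs Keq = 2.5010e-06 ⇒ Q<K, forward
Step 1:
                   C          D          M          J
  init         2.172    0.02848       1.67    0.02034
  Δ         -0.06659    0.09989    0.06659    0.09989
  eq           2.105     0.1284      1.737     0.1202
  solve Keq expr → x = 0.0333; check Q = 2.5010e-06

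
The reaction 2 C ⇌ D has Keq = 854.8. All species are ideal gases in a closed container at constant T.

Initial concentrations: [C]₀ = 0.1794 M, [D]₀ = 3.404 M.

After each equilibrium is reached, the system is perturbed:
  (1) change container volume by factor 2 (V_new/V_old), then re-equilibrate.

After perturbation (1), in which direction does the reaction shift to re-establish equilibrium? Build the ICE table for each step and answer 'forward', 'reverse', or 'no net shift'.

Q₀ = 105.8 vs Keq = 854.8 ⇒ Q<K, forward
Step 1:
                   C          D
  Initial     0.1794      3.404
  Change     -0.1158    0.05788
  Equil      0.06364      3.462
  solve Keq expr → x = 0.05788; check Q = 854.8
Then change container volume by factor 2 (V_new/V_old).
Step 2:
                   C          D
  Initial    0.03182      1.731
  Change     0.01309  -0.006547
  Equil      0.04491      1.724
  solve Keq expr → x = -0.006547; check Q = 854.8

Direction: reverse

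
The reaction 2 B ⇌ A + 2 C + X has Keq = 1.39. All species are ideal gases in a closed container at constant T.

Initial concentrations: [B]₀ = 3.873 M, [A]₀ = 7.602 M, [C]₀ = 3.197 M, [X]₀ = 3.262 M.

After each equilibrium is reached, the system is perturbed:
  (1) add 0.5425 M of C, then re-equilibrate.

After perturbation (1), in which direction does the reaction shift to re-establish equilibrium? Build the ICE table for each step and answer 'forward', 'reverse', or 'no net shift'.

Q₀ = 16.9 vs Keq = 1.39 ⇒ Q>K, reverse
Step 1:
                    B           A           C           X
  init          3.873       7.602       3.197       3.262
  Δ             1.613     -0.8067      -1.613     -0.8067
  eq            5.486       6.795       1.584       2.455
  solve Keq expr → x = -0.8067; check Q = 1.39
Then add 0.5425 M of C.
Step 2:
                    B           A           C           X
  init          5.486       6.795       2.126       2.455
  Δ            0.3532     -0.1766     -0.3532     -0.1766
  eq             5.84       6.619       1.773       2.279
  solve Keq expr → x = -0.1766; check Q = 1.39

Direction: reverse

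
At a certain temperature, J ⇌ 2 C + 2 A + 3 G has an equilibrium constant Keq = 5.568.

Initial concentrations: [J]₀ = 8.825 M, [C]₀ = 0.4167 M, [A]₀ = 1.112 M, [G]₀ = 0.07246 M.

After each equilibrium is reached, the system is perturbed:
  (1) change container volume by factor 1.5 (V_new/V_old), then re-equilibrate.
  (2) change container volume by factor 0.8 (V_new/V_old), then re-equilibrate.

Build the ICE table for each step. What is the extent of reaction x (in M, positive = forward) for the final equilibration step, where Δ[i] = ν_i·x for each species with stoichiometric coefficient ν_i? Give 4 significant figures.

x = -0.1429 M

Q₀ = 9.2563e-06 vs Keq = 5.568 ⇒ Q<K, forward
Step 1:
                   J          C          A          G
  init         8.825     0.4167      1.112    0.07246
  Δ          -0.5277      1.055      1.055      1.583
  eq           8.297      1.472      2.167      1.656
  solve Keq expr → x = 0.5277; check Q = 5.568
Then change container volume by factor 1.5 (V_new/V_old).
Step 2:
                   J          C          A          G
  init         5.532     0.9814      1.445      1.104
  Δ          -0.1926     0.3851     0.3851     0.5777
  eq           5.339      1.367       1.83      1.681
  solve Keq expr → x = 0.1926; check Q = 5.568
Then change container volume by factor 0.8 (V_new/V_old).
Step 3:
                   J          C          A          G
  init         6.674      1.708      2.288      2.102
  Δ           0.1429    -0.2858    -0.2858    -0.4288
  eq           6.817      1.422      2.002      1.673
  solve Keq expr → x = -0.1429; check Q = 5.568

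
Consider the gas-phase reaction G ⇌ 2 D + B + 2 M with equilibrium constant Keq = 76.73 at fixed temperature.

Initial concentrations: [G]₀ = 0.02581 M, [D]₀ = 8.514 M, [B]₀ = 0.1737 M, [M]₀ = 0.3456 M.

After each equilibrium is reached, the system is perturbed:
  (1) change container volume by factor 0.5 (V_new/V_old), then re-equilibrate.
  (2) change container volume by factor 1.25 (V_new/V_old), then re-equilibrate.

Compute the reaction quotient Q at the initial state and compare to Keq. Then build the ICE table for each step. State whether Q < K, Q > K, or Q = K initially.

Q₀ = 58.27; Q < K (proceeds forward)

Q₀ = 58.27 vs Keq = 76.73 ⇒ Q<K, forward
Step 1:
                  G         D         B         M
  init      0.02581     8.514    0.1737    0.3456
  Δ       -0.004571  0.009142  0.004571  0.009142
  eq        0.02124     8.523    0.1783    0.3547
  solve Keq expr → x = 0.004571; check Q = 76.73
Then change container volume by factor 0.5 (V_new/V_old).
Step 2:
                  G         D         B         M
  init      0.04248     17.05    0.3565    0.7095
  Δ          0.1287   -0.2573   -0.1287   -0.2573
  eq         0.1711     16.79    0.2279    0.4522
  solve Keq expr → x = -0.1287; check Q = 76.73
Then change container volume by factor 1.25 (V_new/V_old).
Step 3:
                  G         D         B         M
  init       0.1369     13.43    0.1823    0.3617
  Δ         -0.0374   0.07479    0.0374   0.07479
  eq        0.09952     13.51    0.2197    0.4365
  solve Keq expr → x = 0.0374; check Q = 76.73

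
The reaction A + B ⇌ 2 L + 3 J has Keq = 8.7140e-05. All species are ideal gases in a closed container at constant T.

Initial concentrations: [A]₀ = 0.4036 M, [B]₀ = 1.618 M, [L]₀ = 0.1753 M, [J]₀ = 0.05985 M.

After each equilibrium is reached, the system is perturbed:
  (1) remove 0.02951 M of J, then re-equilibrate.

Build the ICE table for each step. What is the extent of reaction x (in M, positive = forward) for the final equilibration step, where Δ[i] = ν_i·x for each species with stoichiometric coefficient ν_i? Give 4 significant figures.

x = 0.007841 M

Q₀ = 1.0089e-05 vs Keq = 8.7140e-05 ⇒ Q<K, forward
Step 1:
                    A           B           L           J
  Initial      0.4036       1.618      0.1753     0.05985
  Change     -0.01603    -0.01603     0.03207      0.0481
  Equil        0.3876       1.602      0.2074       0.108
  solve Keq expr → x = 0.01603; check Q = 8.7140e-05
Then remove 0.02951 M of J.
Step 2:
                    A           B           L           J
  Initial      0.3876       1.602      0.2074     0.07844
  Change    -0.007841   -0.007841     0.01568     0.02352
  Equil        0.3797       1.594      0.2231       0.102
  solve Keq expr → x = 0.007841; check Q = 8.7140e-05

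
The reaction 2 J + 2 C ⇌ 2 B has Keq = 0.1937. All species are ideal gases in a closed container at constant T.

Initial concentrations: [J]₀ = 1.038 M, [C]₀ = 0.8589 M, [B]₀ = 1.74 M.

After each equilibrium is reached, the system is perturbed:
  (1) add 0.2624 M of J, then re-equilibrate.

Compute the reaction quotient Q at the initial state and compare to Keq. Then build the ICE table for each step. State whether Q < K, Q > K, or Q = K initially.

Q₀ = 3.809; Q > K (proceeds reverse)

Q₀ = 3.809 vs Keq = 0.1937 ⇒ Q>K, reverse
Step 1:
                    J           C           B
  Initial       1.038      0.8589        1.74
  Change       0.6371      0.6371     -0.6371
  Equil         1.675       1.496       1.103
  solve Keq expr → x = -0.3185; check Q = 0.1937
Then add 0.2624 M of J.
Step 2:
                    J           C           B
  Initial       1.937       1.496       1.103
  Change     -0.06965    -0.06965     0.06965
  Equil         1.868       1.426       1.173
  solve Keq expr → x = 0.03483; check Q = 0.1937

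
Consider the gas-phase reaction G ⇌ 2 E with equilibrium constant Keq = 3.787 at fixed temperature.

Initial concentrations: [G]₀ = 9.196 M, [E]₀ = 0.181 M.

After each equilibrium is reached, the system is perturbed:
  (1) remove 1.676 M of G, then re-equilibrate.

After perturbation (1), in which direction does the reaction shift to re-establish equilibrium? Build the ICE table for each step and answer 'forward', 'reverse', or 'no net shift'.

Q₀ = 0.003563 vs Keq = 3.787 ⇒ Q<K, forward
Step 1:
                   G          E
  init         9.196      0.181
  Δ           -2.439      4.878
  eq           6.757      5.059
  solve Keq expr → x = 2.439; check Q = 3.787
Then remove 1.676 M of G.
Step 2:
                   G          E
  init         5.081      5.059
  Δ            0.277     -0.554
  eq           5.358      4.505
  solve Keq expr → x = -0.277; check Q = 3.787

Direction: reverse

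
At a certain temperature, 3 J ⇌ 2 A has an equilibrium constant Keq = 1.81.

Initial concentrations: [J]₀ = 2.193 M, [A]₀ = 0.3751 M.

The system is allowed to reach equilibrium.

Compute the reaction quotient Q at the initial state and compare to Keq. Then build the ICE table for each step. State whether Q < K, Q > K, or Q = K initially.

Q₀ = 0.01334; Q < K (proceeds forward)

Q₀ = 0.01334 vs Keq = 1.81 ⇒ Q<K, forward
Step 1:
                   J          A
  init         2.193     0.3751
  Δ           -1.259     0.8393
  eq           0.934      1.214
  solve Keq expr → x = 0.4197; check Q = 1.81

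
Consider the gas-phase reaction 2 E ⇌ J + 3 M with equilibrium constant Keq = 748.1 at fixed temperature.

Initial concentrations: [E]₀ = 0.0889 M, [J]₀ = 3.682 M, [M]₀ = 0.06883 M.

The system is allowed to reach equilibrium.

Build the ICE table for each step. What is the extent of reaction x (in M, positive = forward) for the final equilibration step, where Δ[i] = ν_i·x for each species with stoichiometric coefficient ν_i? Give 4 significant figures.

Q₀ = 0.1519 vs Keq = 748.1 ⇒ Q<K, forward
Step 1:
                   E          J          M
  init        0.0889      3.682    0.06883
  Δ         -0.08291    0.04145     0.1244
  eq        0.005991      3.723     0.1932
  solve Keq expr → x = 0.04145; check Q = 748.1

x = 0.04145 M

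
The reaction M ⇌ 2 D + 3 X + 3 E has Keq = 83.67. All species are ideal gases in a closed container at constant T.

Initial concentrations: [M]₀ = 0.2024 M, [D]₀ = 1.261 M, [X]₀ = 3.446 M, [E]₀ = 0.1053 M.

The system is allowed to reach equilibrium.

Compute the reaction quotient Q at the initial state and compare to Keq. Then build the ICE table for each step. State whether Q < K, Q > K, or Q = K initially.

Q₀ = 0.3754 vs Keq = 83.67 ⇒ Q<K, forward
Step 1:
                  M         D         X         E
  init       0.2024     1.261     3.446    0.1053
  Δ         -0.1037    0.2074    0.3111    0.3111
  eq        0.09869     1.468     3.757    0.4164
  solve Keq expr → x = 0.1037; check Q = 83.67

Q₀ = 0.3754; Q < K (proceeds forward)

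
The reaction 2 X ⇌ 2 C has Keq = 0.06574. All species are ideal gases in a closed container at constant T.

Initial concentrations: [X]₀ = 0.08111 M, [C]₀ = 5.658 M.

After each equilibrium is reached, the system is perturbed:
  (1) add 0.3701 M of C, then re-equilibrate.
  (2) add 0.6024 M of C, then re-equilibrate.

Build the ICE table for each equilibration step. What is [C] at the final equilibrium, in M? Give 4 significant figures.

[C]_eq = 1.37 M

Q₀ = 4866 vs Keq = 0.06574 ⇒ Q>K, reverse
Step 1:
                  X         C
  init      0.08111     5.658
  Δ           4.487    -4.487
  eq          4.568     1.171
  solve Keq expr → x = -2.243; check Q = 0.06574
Then add 0.3701 M of C.
Step 2:
                  X         C
  init        4.568     1.541
  Δ          0.2946   -0.2946
  eq          4.862     1.247
  solve Keq expr → x = -0.1473; check Q = 0.06574
Then add 0.6024 M of C.
Step 3:
                  X         C
  init        4.862     1.849
  Δ          0.4795   -0.4795
  eq          5.342      1.37
  solve Keq expr → x = -0.2397; check Q = 0.06574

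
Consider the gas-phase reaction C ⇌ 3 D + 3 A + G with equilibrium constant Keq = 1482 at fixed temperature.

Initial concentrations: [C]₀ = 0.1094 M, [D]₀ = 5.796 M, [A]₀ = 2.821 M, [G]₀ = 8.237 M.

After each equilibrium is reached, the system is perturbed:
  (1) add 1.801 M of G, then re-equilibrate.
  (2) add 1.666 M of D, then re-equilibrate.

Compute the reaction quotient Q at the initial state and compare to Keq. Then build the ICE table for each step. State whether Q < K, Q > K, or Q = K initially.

Q₀ = 3.2911e+05; Q > K (proceeds reverse)

Q₀ = 3.2911e+05 vs Keq = 1482 ⇒ Q>K, reverse
Step 1:
                   C          D          A          G
  init        0.1094      5.796      2.821      8.237
  Δ           0.5408     -1.622     -1.622    -0.5408
  eq          0.6502      4.174      1.199      7.696
  solve Keq expr → x = -0.5408; check Q = 1482
Then add 1.801 M of G.
Step 2:
                   C          D          A          G
  init        0.6502      4.174      1.199      9.497
  Δ          0.01832   -0.05495   -0.05495   -0.01832
  eq          0.6685      4.119      1.144      9.479
  solve Keq expr → x = -0.01832; check Q = 1482
Then add 1.666 M of D.
Step 3:
                   C          D          A          G
  init        0.6685      5.785      1.144      9.479
  Δ          0.08487    -0.2546    -0.2546   -0.08487
  eq          0.7534       5.53     0.8891      9.394
  solve Keq expr → x = -0.08487; check Q = 1482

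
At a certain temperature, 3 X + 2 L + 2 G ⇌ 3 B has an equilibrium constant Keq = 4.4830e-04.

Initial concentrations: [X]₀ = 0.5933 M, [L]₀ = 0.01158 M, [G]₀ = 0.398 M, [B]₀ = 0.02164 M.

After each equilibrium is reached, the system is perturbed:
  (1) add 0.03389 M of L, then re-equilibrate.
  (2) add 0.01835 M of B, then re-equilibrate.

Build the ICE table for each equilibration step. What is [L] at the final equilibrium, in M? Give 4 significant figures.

Q₀ = 2.284 vs Keq = 4.4830e-04 ⇒ Q>K, reverse
Step 1:
                   X          L          G          B
  I           0.5933    0.01158      0.398    0.02164
  C          0.01945    0.01297    0.01297   -0.01945
  E           0.6128    0.02455      0.411   0.002189
  solve Keq expr → x = -0.006484; check Q = 4.4830e-04
Then add 0.03389 M of L.
Step 2:
                   X          L          G          B
  I           0.6128    0.05844      0.411   0.002189
  C        -0.001648  -0.001099  -0.001099   0.001648
  E           0.6111    0.05734     0.4099   0.003837
  solve Keq expr → x = 5.4928e-04; check Q = 4.4830e-04
Then add 0.01835 M of B.
Step 3:
                   X          L          G          B
  I           0.6111    0.05734     0.4099    0.02219
  C          0.01763    0.01175    0.01175   -0.01763
  E           0.6287    0.06909     0.4216   0.004556
  solve Keq expr → x = -0.005877; check Q = 4.4830e-04

[L]_eq = 0.06909 M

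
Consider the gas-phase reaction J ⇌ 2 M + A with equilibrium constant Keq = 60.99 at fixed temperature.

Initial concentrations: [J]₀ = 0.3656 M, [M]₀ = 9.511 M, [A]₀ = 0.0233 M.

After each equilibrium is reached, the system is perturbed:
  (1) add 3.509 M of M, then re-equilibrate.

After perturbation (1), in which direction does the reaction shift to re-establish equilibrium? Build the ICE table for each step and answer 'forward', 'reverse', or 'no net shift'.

Direction: reverse

Q₀ = 5.765 vs Keq = 60.99 ⇒ Q<K, forward
Step 1:
                    J           M           A
  I            0.3656       9.511      0.0233
  C           -0.1284      0.2567      0.1284
  E            0.2372       9.768      0.1517
  solve Keq expr → x = 0.1284; check Q = 60.99
Then add 3.509 M of M.
Step 2:
                    J           M           A
  I            0.2372       13.28      0.1517
  C           0.05055     -0.1011    -0.05055
  E            0.2878       13.18      0.1011
  solve Keq expr → x = -0.05055; check Q = 60.99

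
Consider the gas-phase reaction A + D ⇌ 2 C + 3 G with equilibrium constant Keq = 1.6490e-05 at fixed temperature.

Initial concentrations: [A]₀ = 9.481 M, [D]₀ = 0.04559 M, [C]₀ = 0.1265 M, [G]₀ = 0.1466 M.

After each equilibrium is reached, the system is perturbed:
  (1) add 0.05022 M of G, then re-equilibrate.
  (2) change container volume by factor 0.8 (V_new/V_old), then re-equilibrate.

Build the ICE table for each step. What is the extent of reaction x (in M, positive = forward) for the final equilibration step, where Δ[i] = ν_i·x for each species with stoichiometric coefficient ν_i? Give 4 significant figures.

Q₀ = 1.1664e-04 vs Keq = 1.6490e-05 ⇒ Q>K, reverse
Step 1:
                   A          D          C          G
  Initial      9.481    0.04559     0.1265     0.1466
  Change      0.0152     0.0152   -0.03039   -0.04559
  Equil        9.496    0.06079    0.09611      0.101
  solve Keq expr → x = -0.0152; check Q = 1.6490e-05
Then add 0.05022 M of G.
Step 2:
                   A          D          C          G
  Initial      9.496    0.06079    0.09611     0.1512
  Change    0.009482   0.009482   -0.01896   -0.02845
  Equil        9.506    0.07027    0.07714     0.1228
  solve Keq expr → x = -0.009482; check Q = 1.6490e-05
Then change container volume by factor 0.8 (V_new/V_old).
Step 3:
                   A          D          C          G
  Initial      11.88    0.08784    0.09643     0.1535
  Change      0.0057     0.0057    -0.0114    -0.0171
  Equil        11.89    0.09354    0.08503     0.1364
  solve Keq expr → x = -0.0057; check Q = 1.6490e-05

x = -0.0057 M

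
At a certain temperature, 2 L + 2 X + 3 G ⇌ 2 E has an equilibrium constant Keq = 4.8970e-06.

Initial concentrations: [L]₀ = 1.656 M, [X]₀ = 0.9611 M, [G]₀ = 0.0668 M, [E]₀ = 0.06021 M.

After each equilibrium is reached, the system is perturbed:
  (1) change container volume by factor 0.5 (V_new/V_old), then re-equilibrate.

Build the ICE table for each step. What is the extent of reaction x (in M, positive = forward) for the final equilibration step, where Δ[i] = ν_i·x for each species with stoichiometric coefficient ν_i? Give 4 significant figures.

Q₀ = 4.801 vs Keq = 4.8970e-06 ⇒ Q>K, reverse
Step 1:
                    L           X           G           E
  I             1.656      0.9611      0.0668     0.06021
  C           0.05997     0.05997     0.08995    -0.05997
  E             1.716       1.021      0.1568  2.4063e-04
  solve Keq expr → x = -0.02998; check Q = 4.8970e-06
Then change container volume by factor 0.5 (V_new/V_old).
Step 2:
                    L           X           G           E
  I             3.432       2.042      0.3135  4.8127e-04
  C         -0.002194   -0.002194   -0.003291    0.002194
  E              3.43        2.04      0.3102    0.002675
  solve Keq expr → x = 0.001097; check Q = 4.8970e-06

x = 0.001097 M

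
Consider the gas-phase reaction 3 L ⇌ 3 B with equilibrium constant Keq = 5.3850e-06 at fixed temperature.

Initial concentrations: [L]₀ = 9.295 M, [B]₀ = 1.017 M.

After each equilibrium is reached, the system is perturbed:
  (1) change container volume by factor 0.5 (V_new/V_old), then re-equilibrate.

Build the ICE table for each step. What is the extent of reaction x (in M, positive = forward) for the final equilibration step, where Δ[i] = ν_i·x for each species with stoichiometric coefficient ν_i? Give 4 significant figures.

Q₀ = 0.00131 vs Keq = 5.3850e-06 ⇒ Q>K, reverse
Step 1:
                    L           B
  I             9.295       1.017
  C            0.8394     -0.8394
  E             10.13      0.1776
  solve Keq expr → x = -0.2798; check Q = 5.3850e-06
Then change container volume by factor 0.5 (V_new/V_old).
Step 2:
                    L           B
  I             20.27      0.3553
  C                 0           0
  E             20.27      0.3553
  solve Keq expr → x = 0; check Q = 5.3850e-06

x = 0 M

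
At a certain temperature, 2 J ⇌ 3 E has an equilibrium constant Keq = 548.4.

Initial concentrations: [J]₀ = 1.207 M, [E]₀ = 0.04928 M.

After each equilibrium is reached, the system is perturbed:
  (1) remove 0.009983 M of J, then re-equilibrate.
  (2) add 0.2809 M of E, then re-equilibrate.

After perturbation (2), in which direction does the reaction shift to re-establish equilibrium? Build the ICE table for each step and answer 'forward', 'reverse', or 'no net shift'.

Direction: reverse

Q₀ = 8.2148e-05 vs Keq = 548.4 ⇒ Q<K, forward
Step 1:
                    J           E
  init          1.207     0.04928
  Δ            -1.111       1.667
  eq          0.09597       1.716
  solve Keq expr → x = 0.5555; check Q = 548.4
Then remove 0.009983 M of J.
Step 2:
                    J           E
  init        0.08599       1.716
  Δ          0.008869     -0.0133
  eq          0.09486       1.703
  solve Keq expr → x = -0.004434; check Q = 548.4
Then add 0.2809 M of E.
Step 3:
                    J           E
  init        0.09486       1.983
  Δ           0.02152    -0.03228
  eq           0.1164       1.951
  solve Keq expr → x = -0.01076; check Q = 548.4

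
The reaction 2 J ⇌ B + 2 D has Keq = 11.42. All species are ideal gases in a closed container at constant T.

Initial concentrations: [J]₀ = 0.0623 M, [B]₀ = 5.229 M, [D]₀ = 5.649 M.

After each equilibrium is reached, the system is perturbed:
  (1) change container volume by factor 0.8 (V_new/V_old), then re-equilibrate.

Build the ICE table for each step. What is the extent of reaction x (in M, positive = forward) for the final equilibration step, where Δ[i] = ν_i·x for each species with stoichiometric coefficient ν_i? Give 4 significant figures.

Q₀ = 4.2992e+04 vs Keq = 11.42 ⇒ Q>K, reverse
Step 1:
                    J           B           D
  init         0.0623       5.229       5.649
  Δ             2.091      -1.046      -2.091
  eq            2.153       4.183       3.558
  solve Keq expr → x = -1.046; check Q = 11.42
Then change container volume by factor 0.8 (V_new/V_old).
Step 2:
                    J           B           D
  init          2.692       5.229       4.447
  Δ             0.175     -0.0875      -0.175
  eq            2.867       5.142       4.272
  solve Keq expr → x = -0.0875; check Q = 11.42

x = -0.0875 M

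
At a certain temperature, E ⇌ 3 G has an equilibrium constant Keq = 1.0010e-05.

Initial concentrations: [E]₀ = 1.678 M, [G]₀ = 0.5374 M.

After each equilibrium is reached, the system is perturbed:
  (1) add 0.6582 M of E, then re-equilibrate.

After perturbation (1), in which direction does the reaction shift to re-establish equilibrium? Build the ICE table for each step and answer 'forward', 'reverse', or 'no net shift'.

Q₀ = 0.09249 vs Keq = 1.0010e-05 ⇒ Q>K, reverse
Step 1:
                    E           G
  init          1.678      0.5374
  Δ            0.1703      -0.511
  eq            1.848     0.02645
  solve Keq expr → x = -0.1703; check Q = 1.0010e-05
Then add 0.6582 M of E.
Step 2:
                    E           G
  init          2.507     0.02645
  Δ       -9.4100e-04    0.002823
  eq            2.506     0.02927
  solve Keq expr → x = 9.4100e-04; check Q = 1.0010e-05

Direction: forward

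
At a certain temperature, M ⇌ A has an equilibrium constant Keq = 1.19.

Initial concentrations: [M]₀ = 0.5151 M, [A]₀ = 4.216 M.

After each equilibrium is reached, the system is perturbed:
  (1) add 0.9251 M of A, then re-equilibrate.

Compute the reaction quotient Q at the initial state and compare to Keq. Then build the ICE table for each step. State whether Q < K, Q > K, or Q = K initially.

Q₀ = 8.185; Q > K (proceeds reverse)

Q₀ = 8.185 vs Keq = 1.19 ⇒ Q>K, reverse
Step 1:
                   M          A
  I           0.5151      4.216
  C            1.645     -1.645
  E             2.16      2.571
  solve Keq expr → x = -1.645; check Q = 1.19
Then add 0.9251 M of A.
Step 2:
                   M          A
  I             2.16      3.496
  C           0.4224    -0.4224
  E            2.583      3.073
  solve Keq expr → x = -0.4224; check Q = 1.19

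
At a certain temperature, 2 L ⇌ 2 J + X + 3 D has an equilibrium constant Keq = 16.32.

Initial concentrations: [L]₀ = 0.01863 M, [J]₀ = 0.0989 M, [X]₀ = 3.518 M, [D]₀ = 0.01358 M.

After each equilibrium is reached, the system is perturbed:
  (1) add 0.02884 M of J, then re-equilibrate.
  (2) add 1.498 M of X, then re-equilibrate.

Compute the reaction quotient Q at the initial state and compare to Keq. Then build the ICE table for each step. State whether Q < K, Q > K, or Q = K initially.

Q₀ = 2.4829e-04; Q < K (proceeds forward)

Q₀ = 2.4829e-04 vs Keq = 16.32 ⇒ Q<K, forward
Step 1:
                  L         J         X         D
  Initial   0.01863    0.0989     3.518   0.01358
  Change   -0.01818   0.01818   0.00909   0.02727
  Equil   4.4940e-04    0.1171     3.527   0.04085
  solve Keq expr → x = 0.00909; check Q = 16.32
Then add 0.02884 M of J.
Step 2:
                  L         J         X         D
  Initial 4.4940e-04    0.1459     3.527   0.04085
  Change  1.0699e-04 -1.0699e-04 -5.3495e-05 -1.6048e-04
  Equil   5.5639e-04    0.1458     3.527   0.04069
  solve Keq expr → x = -5.3495e-05; check Q = 16.32
Then add 1.498 M of X.
Step 3:
                  L         J         X         D
  Initial 5.5639e-04    0.1458     5.025   0.04069
  Change  1.0346e-04 -1.0346e-04 -5.1729e-05 -1.5519e-04
  Equil   6.5985e-04    0.1457     5.025   0.04054
  solve Keq expr → x = -5.1729e-05; check Q = 16.32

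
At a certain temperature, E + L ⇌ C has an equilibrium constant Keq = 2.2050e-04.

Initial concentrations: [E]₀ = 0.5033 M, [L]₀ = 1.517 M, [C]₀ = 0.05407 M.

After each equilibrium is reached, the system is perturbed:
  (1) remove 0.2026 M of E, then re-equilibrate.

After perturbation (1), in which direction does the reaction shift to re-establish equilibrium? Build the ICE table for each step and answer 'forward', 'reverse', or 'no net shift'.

Direction: reverse

Q₀ = 0.07082 vs Keq = 2.2050e-04 ⇒ Q>K, reverse
Step 1:
                   E          L          C
  init        0.5033      1.517    0.05407
  Δ          0.05388    0.05388   -0.05388
  eq          0.5572      1.571 1.9299e-04
  solve Keq expr → x = -0.05388; check Q = 2.2050e-04
Then remove 0.2026 M of E.
Step 2:
                   E          L          C
  init        0.3546      1.571 1.9299e-04
  Δ       7.0146e-05 7.0146e-05 -7.0146e-05
  eq          0.3546      1.571 1.2285e-04
  solve Keq expr → x = -7.0146e-05; check Q = 2.2050e-04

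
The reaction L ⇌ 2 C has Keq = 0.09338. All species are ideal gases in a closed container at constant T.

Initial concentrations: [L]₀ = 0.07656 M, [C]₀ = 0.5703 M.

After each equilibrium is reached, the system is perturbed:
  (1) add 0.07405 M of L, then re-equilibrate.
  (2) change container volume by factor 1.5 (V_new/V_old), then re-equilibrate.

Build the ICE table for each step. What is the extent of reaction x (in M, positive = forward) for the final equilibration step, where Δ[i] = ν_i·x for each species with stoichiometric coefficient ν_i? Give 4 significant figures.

x = 0.0116 M

Q₀ = 4.248 vs Keq = 0.09338 ⇒ Q>K, reverse
Step 1:
                  L         C
  I         0.07656    0.5703
  C          0.2042   -0.4084
  E          0.2808    0.1619
  solve Keq expr → x = -0.2042; check Q = 0.09338
Then add 0.07405 M of L.
Step 2:
                  L         C
  I          0.3548    0.1619
  C       -0.008903   0.01781
  E          0.3459    0.1797
  solve Keq expr → x = 0.008903; check Q = 0.09338
Then change container volume by factor 1.5 (V_new/V_old).
Step 3:
                  L         C
  I          0.2306    0.1198
  C         -0.0116   0.02319
  E           0.219     0.143
  solve Keq expr → x = 0.0116; check Q = 0.09338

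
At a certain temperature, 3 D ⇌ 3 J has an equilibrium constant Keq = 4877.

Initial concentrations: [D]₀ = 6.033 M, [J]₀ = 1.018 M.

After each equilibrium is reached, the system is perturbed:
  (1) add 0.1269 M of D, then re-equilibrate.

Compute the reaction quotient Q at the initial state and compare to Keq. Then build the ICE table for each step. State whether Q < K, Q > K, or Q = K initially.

Q₀ = 0.004804; Q < K (proceeds forward)

Q₀ = 0.004804 vs Keq = 4877 ⇒ Q<K, forward
Step 1:
                   D          J
  Initial      6.033      1.018
  Change       -5.64       5.64
  Equil       0.3926      6.658
  solve Keq expr → x = 1.88; check Q = 4877
Then add 0.1269 M of D.
Step 2:
                   D          J
  Initial     0.5195      6.658
  Change     -0.1198     0.1198
  Equil       0.3997      6.778
  solve Keq expr → x = 0.03994; check Q = 4877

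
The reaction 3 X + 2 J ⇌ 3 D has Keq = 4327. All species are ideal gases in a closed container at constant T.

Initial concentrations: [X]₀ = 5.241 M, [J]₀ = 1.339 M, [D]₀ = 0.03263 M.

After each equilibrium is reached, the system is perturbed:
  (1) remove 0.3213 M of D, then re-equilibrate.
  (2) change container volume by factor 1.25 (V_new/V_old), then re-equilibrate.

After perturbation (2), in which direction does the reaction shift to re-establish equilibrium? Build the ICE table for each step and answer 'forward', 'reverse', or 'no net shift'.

Direction: reverse

Q₀ = 1.3460e-07 vs Keq = 4327 ⇒ Q<K, forward
Step 1:
                  X         J         D
  I           5.241     1.339   0.03263
  C          -1.997    -1.331     1.997
  E           3.244  0.007525      2.03
  solve Keq expr → x = 0.6657; check Q = 4327
Then remove 0.3213 M of D.
Step 2:
                  X         J         D
  I           3.244  0.007525     1.709
  C       -0.002541 -0.001694  0.002541
  E           3.241  0.005831     1.711
  solve Keq expr → x = 8.4711e-04; check Q = 4327
Then change container volume by factor 1.25 (V_new/V_old).
Step 3:
                  X         J         D
  I           2.593  0.004665     1.369
  C        0.001724  0.001149 -0.001724
  E           2.595  0.005814     1.367
  solve Keq expr → x = -5.7470e-04; check Q = 4327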